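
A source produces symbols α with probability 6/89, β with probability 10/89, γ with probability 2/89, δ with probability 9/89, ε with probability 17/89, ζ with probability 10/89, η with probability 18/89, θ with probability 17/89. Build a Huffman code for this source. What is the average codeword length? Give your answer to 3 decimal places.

Repeatedly combine the two least-probable nodes; the expected code length is the sum of the merged weights.
merge 2/89 + 6/89 → 8/89
merge 8/89 + 9/89 → 17/89
merge 10/89 + 10/89 → 20/89
merge 17/89 + 17/89 → 34/89
merge 17/89 + 18/89 → 35/89
merge 20/89 + 34/89 → 54/89
merge 35/89 + 54/89 → 1
L = 8/89 + 17/89 + 20/89 + 34/89 + 35/89 + 54/89 + 1 = 257/89 ≈ 2.888 bits/symbol.

2.888 bits/symbol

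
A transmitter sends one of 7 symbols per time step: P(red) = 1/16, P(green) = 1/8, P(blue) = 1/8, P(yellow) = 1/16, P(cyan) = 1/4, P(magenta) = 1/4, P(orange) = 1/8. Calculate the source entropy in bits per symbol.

Each probability is a power of 1/2, so log₂(1/p) is an integer.
H = Σ p·log₂(1/p) = 1/16·4 + 1/8·3 + 1/8·3 + 1/16·4 + 1/4·2 + 1/4·2 + 1/8·3 = 2.625 bits.

2.625 bits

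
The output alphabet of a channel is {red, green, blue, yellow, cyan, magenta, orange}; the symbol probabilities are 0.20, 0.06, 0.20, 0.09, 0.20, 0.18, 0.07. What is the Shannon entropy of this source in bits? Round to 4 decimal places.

2.6632 bits

H = −Σ pᵢ log₂ pᵢ.
−0.20·log₂(0.20) = 0.4644
−0.06·log₂(0.06) = 0.2435
−0.20·log₂(0.20) = 0.4644
−0.09·log₂(0.09) = 0.3127
−0.20·log₂(0.20) = 0.4644
−0.18·log₂(0.18) = 0.4453
−0.07·log₂(0.07) = 0.2686
Sum ≈ 2.6632 → 2.6632 bits.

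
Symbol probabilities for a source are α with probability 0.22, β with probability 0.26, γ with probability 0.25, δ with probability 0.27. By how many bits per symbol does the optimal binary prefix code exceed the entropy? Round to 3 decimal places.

Entropy H = −Σ p log₂ p ≈ 1.9959 bits.
Huffman merges: 11/50+1/4→47/100; 13/50+27/100→53/100; 47/100+53/100→1. L = 2 ≈ 2.0000.
L − H = 2.0000 − 1.9959 = 0.004 bits.

0.004 bits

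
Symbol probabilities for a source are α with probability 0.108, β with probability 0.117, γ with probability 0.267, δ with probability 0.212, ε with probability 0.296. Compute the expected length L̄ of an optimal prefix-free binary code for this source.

Repeatedly combine the two least-probable nodes; the expected code length is the sum of the merged weights.
merge 27/250 + 117/1000 → 9/40
merge 53/250 + 9/40 → 437/1000
merge 267/1000 + 37/125 → 563/1000
merge 437/1000 + 563/1000 → 1
L = 9/40 + 437/1000 + 563/1000 + 1 = 89/40 = 2.225 bits/symbol.

2.225 bits/symbol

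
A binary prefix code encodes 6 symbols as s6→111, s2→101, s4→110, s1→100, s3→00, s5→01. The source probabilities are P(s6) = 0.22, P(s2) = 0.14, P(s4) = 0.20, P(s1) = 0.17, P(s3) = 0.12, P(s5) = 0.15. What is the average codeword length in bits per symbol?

L̄ = Σ pᵢ·ℓᵢ = 0.22·3 + 0.14·3 + 0.20·3 + 0.17·3 + 0.12·2 + 0.15·2 = 2.73 bits/symbol.

2.73 bits/symbol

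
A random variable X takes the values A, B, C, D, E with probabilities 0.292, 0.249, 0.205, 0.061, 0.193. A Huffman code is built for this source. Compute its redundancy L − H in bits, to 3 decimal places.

0.063 bits

Entropy H = −Σ p log₂ p ≈ 2.1909 bits.
Huffman merges: 61/1000+193/1000→127/500; 41/200+249/1000→227/500; 127/500+73/250→273/500; 227/500+273/500→1. L = 1127/500 ≈ 2.2540.
L − H = 2.2540 − 2.1909 = 0.063 bits.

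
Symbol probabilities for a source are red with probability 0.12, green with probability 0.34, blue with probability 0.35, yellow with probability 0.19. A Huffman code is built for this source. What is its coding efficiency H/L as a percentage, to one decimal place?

Entropy H = −Σ p log₂ p ≈ 1.8816 bits.
Huffman merges: 3/25+19/100→31/100; 31/100+17/50→13/20; 7/20+13/20→1. L = 49/25 ≈ 1.9600.
Efficiency = H/L = 1.8816/1.9600 = 96.0%.

96.0%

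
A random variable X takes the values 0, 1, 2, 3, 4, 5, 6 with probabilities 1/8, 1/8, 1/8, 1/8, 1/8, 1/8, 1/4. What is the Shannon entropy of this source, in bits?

Each probability is a power of 1/2, so log₂(1/p) is an integer.
H = Σ p·log₂(1/p) = 1/8·3 + 1/8·3 + 1/8·3 + 1/8·3 + 1/8·3 + 1/8·3 + 1/4·2 = 2.75 bits.

2.75 bits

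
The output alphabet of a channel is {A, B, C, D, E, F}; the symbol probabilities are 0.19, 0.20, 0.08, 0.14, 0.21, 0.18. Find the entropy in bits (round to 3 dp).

H = −Σ pᵢ log₂ pᵢ.
−0.19·log₂(0.19) = 0.4552
−0.20·log₂(0.20) = 0.4644
−0.08·log₂(0.08) = 0.2915
−0.14·log₂(0.14) = 0.3971
−0.21·log₂(0.21) = 0.4728
−0.18·log₂(0.18) = 0.4453
Sum ≈ 2.5264 → 2.526 bits.

2.526 bits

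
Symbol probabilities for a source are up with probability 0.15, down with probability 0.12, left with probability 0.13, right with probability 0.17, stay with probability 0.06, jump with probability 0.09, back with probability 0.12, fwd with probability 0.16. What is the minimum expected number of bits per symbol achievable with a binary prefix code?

Repeatedly combine the two least-probable nodes; the expected code length is the sum of the merged weights.
merge 3/50 + 9/100 → 3/20
merge 3/25 + 3/25 → 6/25
merge 13/100 + 3/20 → 7/25
merge 3/20 + 4/25 → 31/100
merge 17/100 + 6/25 → 41/100
merge 7/25 + 31/100 → 59/100
merge 41/100 + 59/100 → 1
L = 3/20 + 6/25 + 7/25 + 31/100 + 41/100 + 59/100 + 1 = 149/50 = 2.98 bits/symbol.

2.98 bits/symbol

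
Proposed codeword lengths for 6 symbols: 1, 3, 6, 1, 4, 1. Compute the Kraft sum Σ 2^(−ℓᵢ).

With common denominator 2^6 = 64: Σ 2^(−ℓᵢ) = 32/64 + 8/64 + 1/64 + 32/64 + 4/64 + 32/64 = 109/64 = 1.703125.

1.703125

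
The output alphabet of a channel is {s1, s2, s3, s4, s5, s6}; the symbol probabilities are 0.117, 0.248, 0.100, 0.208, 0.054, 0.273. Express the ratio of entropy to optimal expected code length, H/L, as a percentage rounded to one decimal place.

Entropy H = −Σ p log₂ p ≈ 2.4031 bits.
Huffman merges: 27/500+1/10→77/500; 117/1000+77/500→271/1000; 26/125+31/125→57/125; 271/1000+273/1000→68/125; 57/125+68/125→1. L = 97/40 ≈ 2.4250.
Efficiency = H/L = 2.4031/2.4250 = 99.1%.

99.1%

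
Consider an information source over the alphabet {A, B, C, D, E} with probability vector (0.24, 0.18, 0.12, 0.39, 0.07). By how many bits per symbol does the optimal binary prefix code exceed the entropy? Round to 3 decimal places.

0.065 bits

Entropy H = −Σ p log₂ p ≈ 2.1049 bits.
Huffman merges: 7/100+3/25→19/100; 9/50+19/100→37/100; 6/25+37/100→61/100; 39/100+61/100→1. L = 217/100 ≈ 2.1700.
L − H = 2.1700 − 2.1049 = 0.065 bits.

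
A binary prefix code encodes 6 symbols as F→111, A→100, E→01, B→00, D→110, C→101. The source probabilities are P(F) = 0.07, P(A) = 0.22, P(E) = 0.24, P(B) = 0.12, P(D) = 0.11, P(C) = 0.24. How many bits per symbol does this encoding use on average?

L̄ = Σ pᵢ·ℓᵢ = 0.07·3 + 0.22·3 + 0.24·2 + 0.12·2 + 0.11·3 + 0.24·3 = 2.64 bits/symbol.

2.64 bits/symbol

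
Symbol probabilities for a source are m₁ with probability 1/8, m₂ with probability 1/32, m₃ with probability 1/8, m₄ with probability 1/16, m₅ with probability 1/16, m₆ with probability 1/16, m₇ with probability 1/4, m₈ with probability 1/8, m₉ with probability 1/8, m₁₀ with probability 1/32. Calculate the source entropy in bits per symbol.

3.0625 bits

Each probability is a power of 1/2, so log₂(1/p) is an integer.
H = Σ p·log₂(1/p) = 1/8·3 + 1/32·5 + 1/8·3 + 1/16·4 + 1/16·4 + 1/16·4 + 1/4·2 + 1/8·3 + 1/8·3 + 1/32·5 = 3.0625 bits.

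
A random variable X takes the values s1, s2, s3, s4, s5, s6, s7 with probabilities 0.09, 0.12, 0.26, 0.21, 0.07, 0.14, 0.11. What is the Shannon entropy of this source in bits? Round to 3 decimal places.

2.674 bits

H = −Σ pᵢ log₂ pᵢ.
−0.09·log₂(0.09) = 0.3127
−0.12·log₂(0.12) = 0.3671
−0.26·log₂(0.26) = 0.5053
−0.21·log₂(0.21) = 0.4728
−0.07·log₂(0.07) = 0.2686
−0.14·log₂(0.14) = 0.3971
−0.11·log₂(0.11) = 0.3503
Sum ≈ 2.6738 → 2.674 bits.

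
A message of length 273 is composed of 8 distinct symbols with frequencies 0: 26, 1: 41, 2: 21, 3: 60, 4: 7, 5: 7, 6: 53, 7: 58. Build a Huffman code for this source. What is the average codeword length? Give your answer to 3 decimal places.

Probabilities are the counts divided by 273.
Repeatedly combine the two least-probable nodes; the expected code length is the sum of the merged weights.
merge 1/39 + 1/39 → 2/39
merge 2/39 + 1/13 → 5/39
merge 2/21 + 5/39 → 61/273
merge 41/273 + 53/273 → 94/273
merge 58/273 + 20/91 → 118/273
merge 61/273 + 94/273 → 155/273
merge 118/273 + 155/273 → 1
L = 2/39 + 5/39 + 61/273 + 94/273 + 118/273 + 155/273 + 1 = 250/91 ≈ 2.747 bits/symbol.

2.747 bits/symbol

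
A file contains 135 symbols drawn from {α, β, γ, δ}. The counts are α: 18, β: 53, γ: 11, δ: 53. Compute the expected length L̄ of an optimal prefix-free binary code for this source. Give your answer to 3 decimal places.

1.822 bits/symbol

Probabilities are the counts divided by 135.
Repeatedly combine the two least-probable nodes; the expected code length is the sum of the merged weights.
merge 11/135 + 2/15 → 29/135
merge 29/135 + 53/135 → 82/135
merge 53/135 + 82/135 → 1
L = 29/135 + 82/135 + 1 = 82/45 ≈ 1.822 bits/symbol.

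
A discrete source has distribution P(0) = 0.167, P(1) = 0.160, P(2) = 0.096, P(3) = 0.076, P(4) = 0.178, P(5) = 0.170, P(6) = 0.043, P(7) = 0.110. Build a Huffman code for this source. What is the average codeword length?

2.941 bits/symbol

Repeatedly combine the two least-probable nodes; the expected code length is the sum of the merged weights.
merge 43/1000 + 19/250 → 119/1000
merge 12/125 + 11/100 → 103/500
merge 119/1000 + 4/25 → 279/1000
merge 167/1000 + 17/100 → 337/1000
merge 89/500 + 103/500 → 48/125
merge 279/1000 + 337/1000 → 77/125
merge 48/125 + 77/125 → 1
L = 119/1000 + 103/500 + 279/1000 + 337/1000 + 48/125 + 77/125 + 1 = 2941/1000 = 2.941 bits/symbol.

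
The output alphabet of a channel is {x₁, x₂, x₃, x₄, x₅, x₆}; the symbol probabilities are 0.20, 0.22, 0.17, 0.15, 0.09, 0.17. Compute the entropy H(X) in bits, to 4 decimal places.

2.5373 bits

H = −Σ pᵢ log₂ pᵢ.
−0.20·log₂(0.20) = 0.4644
−0.22·log₂(0.22) = 0.4806
−0.17·log₂(0.17) = 0.4346
−0.15·log₂(0.15) = 0.4105
−0.09·log₂(0.09) = 0.3127
−0.17·log₂(0.17) = 0.4346
Sum ≈ 2.5373 → 2.5373 bits.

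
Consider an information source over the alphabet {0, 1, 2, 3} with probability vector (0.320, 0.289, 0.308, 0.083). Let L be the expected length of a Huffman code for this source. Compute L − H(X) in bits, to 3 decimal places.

Entropy H = −Σ p log₂ p ≈ 1.8649 bits.
Huffman merges: 83/1000+289/1000→93/250; 77/250+8/25→157/250; 93/250+157/250→1. L = 2 ≈ 2.0000.
L − H = 2.0000 − 1.8649 = 0.135 bits.

0.135 bits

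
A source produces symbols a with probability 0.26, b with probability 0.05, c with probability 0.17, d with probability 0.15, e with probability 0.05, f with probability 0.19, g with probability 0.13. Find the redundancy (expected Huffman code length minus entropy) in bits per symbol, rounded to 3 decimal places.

0.030 bits

Entropy H = −Σ p log₂ p ≈ 2.6205 bits.
Huffman merges: 1/20+1/20→1/10; 1/10+13/100→23/100; 3/20+17/100→8/25; 19/100+23/100→21/50; 13/50+8/25→29/50; 21/50+29/50→1. L = 53/20 ≈ 2.6500.
L − H = 2.6500 − 2.6205 = 0.030 bits.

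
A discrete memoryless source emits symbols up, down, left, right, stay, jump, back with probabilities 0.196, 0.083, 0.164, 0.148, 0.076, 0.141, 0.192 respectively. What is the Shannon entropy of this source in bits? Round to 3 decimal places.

2.733 bits

H = −Σ pᵢ log₂ pᵢ.
−0.196·log₂(0.196) = 0.4608
−0.083·log₂(0.083) = 0.2980
−0.164·log₂(0.164) = 0.4278
−0.148·log₂(0.148) = 0.4079
−0.076·log₂(0.076) = 0.2826
−0.141·log₂(0.141) = 0.3985
−0.192·log₂(0.192) = 0.4571
Sum ≈ 2.7327 → 2.733 bits.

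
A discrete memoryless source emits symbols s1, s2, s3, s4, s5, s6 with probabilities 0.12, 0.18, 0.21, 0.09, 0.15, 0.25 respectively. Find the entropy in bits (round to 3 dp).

H = −Σ pᵢ log₂ pᵢ.
−0.12·log₂(0.12) = 0.3671
−0.18·log₂(0.18) = 0.4453
−0.21·log₂(0.21) = 0.4728
−0.09·log₂(0.09) = 0.3127
−0.15·log₂(0.15) = 0.4105
−0.25·log₂(0.25) = 0.5000
Sum ≈ 2.5084 → 2.508 bits.

2.508 bits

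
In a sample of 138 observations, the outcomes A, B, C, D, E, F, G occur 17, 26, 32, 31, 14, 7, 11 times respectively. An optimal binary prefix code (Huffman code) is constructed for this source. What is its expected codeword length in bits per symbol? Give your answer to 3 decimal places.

Probabilities are the counts divided by 138.
Repeatedly combine the two least-probable nodes; the expected code length is the sum of the merged weights.
merge 7/138 + 11/138 → 3/23
merge 7/69 + 17/138 → 31/138
merge 3/23 + 13/69 → 22/69
merge 31/138 + 31/138 → 31/69
merge 16/69 + 22/69 → 38/69
merge 31/69 + 38/69 → 1
L = 3/23 + 31/138 + 22/69 + 31/69 + 38/69 + 1 = 123/46 ≈ 2.674 bits/symbol.

2.674 bits/symbol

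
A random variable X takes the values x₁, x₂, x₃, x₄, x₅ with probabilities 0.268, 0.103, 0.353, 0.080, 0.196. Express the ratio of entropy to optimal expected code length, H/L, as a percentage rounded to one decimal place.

Entropy H = −Σ p log₂ p ≈ 2.1295 bits.
Huffman merges: 2/25+103/1000→183/1000; 183/1000+49/250→379/1000; 67/250+353/1000→621/1000; 379/1000+621/1000→1. L = 2183/1000 ≈ 2.1830.
Efficiency = H/L = 2.1295/2.1830 = 97.5%.

97.5%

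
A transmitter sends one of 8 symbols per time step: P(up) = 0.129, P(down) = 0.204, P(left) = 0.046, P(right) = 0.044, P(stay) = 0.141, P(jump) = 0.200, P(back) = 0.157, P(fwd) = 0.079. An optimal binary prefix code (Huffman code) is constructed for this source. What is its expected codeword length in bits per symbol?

2.855 bits/symbol

Repeatedly combine the two least-probable nodes; the expected code length is the sum of the merged weights.
merge 11/250 + 23/500 → 9/100
merge 79/1000 + 9/100 → 169/1000
merge 129/1000 + 141/1000 → 27/100
merge 157/1000 + 169/1000 → 163/500
merge 1/5 + 51/250 → 101/250
merge 27/100 + 163/500 → 149/250
merge 101/250 + 149/250 → 1
L = 9/100 + 169/1000 + 27/100 + 163/500 + 101/250 + 149/250 + 1 = 571/200 = 2.855 bits/symbol.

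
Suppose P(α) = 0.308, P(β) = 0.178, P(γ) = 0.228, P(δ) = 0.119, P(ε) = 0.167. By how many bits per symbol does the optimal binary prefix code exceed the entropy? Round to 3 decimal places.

Entropy H = −Σ p log₂ p ≈ 2.2495 bits.
Huffman merges: 119/1000+167/1000→143/500; 89/500+57/250→203/500; 143/500+77/250→297/500; 203/500+297/500→1. L = 1143/500 ≈ 2.2860.
L − H = 2.2860 − 2.2495 = 0.037 bits.

0.037 bits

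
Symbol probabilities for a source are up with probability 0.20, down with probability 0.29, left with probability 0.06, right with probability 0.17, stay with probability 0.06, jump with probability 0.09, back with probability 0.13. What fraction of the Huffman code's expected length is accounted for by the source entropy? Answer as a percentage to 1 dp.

98.8%

Entropy H = −Σ p log₂ p ≈ 2.5992 bits.
Huffman merges: 3/50+3/50→3/25; 9/100+3/25→21/100; 13/100+17/100→3/10; 1/5+21/100→41/100; 29/100+3/10→59/100; 41/100+59/100→1. L = 263/100 ≈ 2.6300.
Efficiency = H/L = 2.5992/2.6300 = 98.8%.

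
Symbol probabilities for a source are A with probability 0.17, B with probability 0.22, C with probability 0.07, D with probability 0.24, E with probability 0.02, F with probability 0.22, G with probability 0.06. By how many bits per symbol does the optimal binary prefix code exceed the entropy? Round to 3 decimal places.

0.035 bits

Entropy H = −Σ p log₂ p ≈ 2.5148 bits.
Huffman merges: 1/50+3/50→2/25; 7/100+2/25→3/20; 3/20+17/100→8/25; 11/50+11/50→11/25; 6/25+8/25→14/25; 11/25+14/25→1. L = 51/20 ≈ 2.5500.
L − H = 2.5500 − 2.5148 = 0.035 bits.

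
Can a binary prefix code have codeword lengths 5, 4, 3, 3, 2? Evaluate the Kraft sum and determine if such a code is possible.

0.59375; yes

With common denominator 2^5 = 32: Σ 2^(−ℓᵢ) = 1/32 + 2/32 + 4/32 + 4/32 + 8/32 = 19/32 = 0.59375.
Kraft's inequality requires Σ ≤ 1; here Σ = 0.59375 ≤ 1, so such a prefix code exists.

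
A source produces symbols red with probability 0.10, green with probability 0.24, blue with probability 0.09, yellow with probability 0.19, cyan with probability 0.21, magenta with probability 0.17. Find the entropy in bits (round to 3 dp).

2.502 bits

H = −Σ pᵢ log₂ pᵢ.
−0.10·log₂(0.10) = 0.3322
−0.24·log₂(0.24) = 0.4941
−0.09·log₂(0.09) = 0.3127
−0.19·log₂(0.19) = 0.4552
−0.21·log₂(0.21) = 0.4728
−0.17·log₂(0.17) = 0.4346
Sum ≈ 2.5016 → 2.502 bits.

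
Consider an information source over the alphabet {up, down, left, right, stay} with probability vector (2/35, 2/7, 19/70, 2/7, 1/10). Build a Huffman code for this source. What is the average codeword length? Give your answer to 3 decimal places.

Repeatedly combine the two least-probable nodes; the expected code length is the sum of the merged weights.
merge 2/35 + 1/10 → 11/70
merge 11/70 + 19/70 → 3/7
merge 2/7 + 2/7 → 4/7
merge 3/7 + 4/7 → 1
L = 11/70 + 3/7 + 4/7 + 1 = 151/70 ≈ 2.157 bits/symbol.

2.157 bits/symbol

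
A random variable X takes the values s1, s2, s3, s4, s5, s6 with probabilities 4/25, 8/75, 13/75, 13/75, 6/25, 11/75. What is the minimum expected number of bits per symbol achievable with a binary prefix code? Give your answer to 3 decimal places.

2.587 bits/symbol

Repeatedly combine the two least-probable nodes; the expected code length is the sum of the merged weights.
merge 8/75 + 11/75 → 19/75
merge 4/25 + 13/75 → 1/3
merge 13/75 + 6/25 → 31/75
merge 19/75 + 1/3 → 44/75
merge 31/75 + 44/75 → 1
L = 19/75 + 1/3 + 31/75 + 44/75 + 1 = 194/75 ≈ 2.587 bits/symbol.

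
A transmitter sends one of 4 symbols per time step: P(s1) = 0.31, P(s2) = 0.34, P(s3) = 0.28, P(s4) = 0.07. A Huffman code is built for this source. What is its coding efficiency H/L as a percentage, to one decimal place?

Entropy H = −Σ p log₂ p ≈ 1.8357 bits.
Huffman merges: 7/100+7/25→7/20; 31/100+17/50→13/20; 7/20+13/20→1. L = 2 ≈ 2.0000.
Efficiency = H/L = 1.8357/2.0000 = 91.8%.

91.8%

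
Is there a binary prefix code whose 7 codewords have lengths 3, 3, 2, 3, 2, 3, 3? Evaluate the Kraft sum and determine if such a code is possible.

1.125; no

With common denominator 2^3 = 8: Σ 2^(−ℓᵢ) = 1/8 + 1/8 + 2/8 + 1/8 + 2/8 + 1/8 + 1/8 = 9/8 = 1.125.
Kraft's inequality requires Σ ≤ 1; here Σ = 1.125 > 1, so no such prefix code exists.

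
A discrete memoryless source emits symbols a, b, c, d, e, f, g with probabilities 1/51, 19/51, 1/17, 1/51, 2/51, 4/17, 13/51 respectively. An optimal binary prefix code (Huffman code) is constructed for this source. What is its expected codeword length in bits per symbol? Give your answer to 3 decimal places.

2.255 bits/symbol

Repeatedly combine the two least-probable nodes; the expected code length is the sum of the merged weights.
merge 1/51 + 1/51 → 2/51
merge 2/51 + 2/51 → 4/51
merge 1/17 + 4/51 → 7/51
merge 7/51 + 4/17 → 19/51
merge 13/51 + 19/51 → 32/51
merge 19/51 + 32/51 → 1
L = 2/51 + 4/51 + 7/51 + 19/51 + 32/51 + 1 = 115/51 ≈ 2.255 bits/symbol.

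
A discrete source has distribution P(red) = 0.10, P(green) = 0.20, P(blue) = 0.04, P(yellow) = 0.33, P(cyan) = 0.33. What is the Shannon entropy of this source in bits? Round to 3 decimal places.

H = −Σ pᵢ log₂ pᵢ.
−0.10·log₂(0.10) = 0.3322
−0.20·log₂(0.20) = 0.4644
−0.04·log₂(0.04) = 0.1858
−0.33·log₂(0.33) = 0.5278
−0.33·log₂(0.33) = 0.5278
Sum ≈ 2.0380 → 2.038 bits.

2.038 bits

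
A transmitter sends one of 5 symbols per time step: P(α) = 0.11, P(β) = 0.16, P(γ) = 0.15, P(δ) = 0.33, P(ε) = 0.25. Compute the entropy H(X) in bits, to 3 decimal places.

H = −Σ pᵢ log₂ pᵢ.
−0.11·log₂(0.11) = 0.3503
−0.16·log₂(0.16) = 0.4230
−0.15·log₂(0.15) = 0.4105
−0.33·log₂(0.33) = 0.5278
−0.25·log₂(0.25) = 0.5000
Sum ≈ 2.2117 → 2.212 bits.

2.212 bits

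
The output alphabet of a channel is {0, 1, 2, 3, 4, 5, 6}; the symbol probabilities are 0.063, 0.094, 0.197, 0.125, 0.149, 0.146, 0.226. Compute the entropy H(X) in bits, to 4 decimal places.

H = −Σ pᵢ log₂ pᵢ.
−0.063·log₂(0.063) = 0.2513
−0.094·log₂(0.094) = 0.3207
−0.197·log₂(0.197) = 0.4617
−0.125·log₂(0.125) = 0.3750
−0.149·log₂(0.149) = 0.4092
−0.146·log₂(0.146) = 0.4053
−0.226·log₂(0.226) = 0.4849
Sum ≈ 2.7081 → 2.7081 bits.

2.7081 bits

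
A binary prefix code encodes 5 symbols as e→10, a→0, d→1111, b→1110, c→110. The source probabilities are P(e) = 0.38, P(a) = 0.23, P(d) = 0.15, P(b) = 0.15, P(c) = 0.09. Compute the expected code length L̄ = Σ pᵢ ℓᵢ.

L̄ = Σ pᵢ·ℓᵢ = 0.38·2 + 0.23·1 + 0.15·4 + 0.15·4 + 0.09·3 = 2.46 bits/symbol.

2.46 bits/symbol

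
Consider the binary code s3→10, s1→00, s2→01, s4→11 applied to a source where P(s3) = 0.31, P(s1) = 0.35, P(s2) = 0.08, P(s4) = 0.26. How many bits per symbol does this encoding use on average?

2 bits/symbol

L̄ = Σ pᵢ·ℓᵢ = 0.31·2 + 0.35·2 + 0.08·2 + 0.26·2 = 2 bits/symbol.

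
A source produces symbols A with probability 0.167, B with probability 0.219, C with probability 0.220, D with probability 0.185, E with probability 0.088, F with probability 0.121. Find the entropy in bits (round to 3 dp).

H = −Σ pᵢ log₂ pᵢ.
−0.167·log₂(0.167) = 0.4312
−0.219·log₂(0.219) = 0.4798
−0.220·log₂(0.220) = 0.4806
−0.185·log₂(0.185) = 0.4504
−0.088·log₂(0.088) = 0.3086
−0.121·log₂(0.121) = 0.3687
Sum ≈ 2.5192 → 2.519 bits.

2.519 bits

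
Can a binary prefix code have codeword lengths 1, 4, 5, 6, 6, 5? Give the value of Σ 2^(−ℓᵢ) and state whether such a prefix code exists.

With common denominator 2^6 = 64: Σ 2^(−ℓᵢ) = 32/64 + 4/64 + 2/64 + 1/64 + 1/64 + 2/64 = 42/64 = 0.65625.
Kraft's inequality requires Σ ≤ 1; here Σ = 0.65625 ≤ 1, so such a prefix code exists.

0.65625; yes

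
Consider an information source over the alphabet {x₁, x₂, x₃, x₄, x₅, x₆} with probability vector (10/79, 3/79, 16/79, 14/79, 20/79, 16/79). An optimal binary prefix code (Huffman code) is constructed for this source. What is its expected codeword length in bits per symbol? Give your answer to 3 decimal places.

2.506 bits/symbol

Repeatedly combine the two least-probable nodes; the expected code length is the sum of the merged weights.
merge 3/79 + 10/79 → 13/79
merge 13/79 + 14/79 → 27/79
merge 16/79 + 16/79 → 32/79
merge 20/79 + 27/79 → 47/79
merge 32/79 + 47/79 → 1
L = 13/79 + 27/79 + 32/79 + 47/79 + 1 = 198/79 ≈ 2.506 bits/symbol.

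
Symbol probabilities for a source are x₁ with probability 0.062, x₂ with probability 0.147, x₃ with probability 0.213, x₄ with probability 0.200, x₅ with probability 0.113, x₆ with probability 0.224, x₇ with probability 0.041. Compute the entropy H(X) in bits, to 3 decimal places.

2.623 bits

H = −Σ pᵢ log₂ pᵢ.
−0.062·log₂(0.062) = 0.2487
−0.147·log₂(0.147) = 0.4066
−0.213·log₂(0.213) = 0.4752
−0.200·log₂(0.200) = 0.4644
−0.113·log₂(0.113) = 0.3555
−0.224·log₂(0.224) = 0.4835
−0.041·log₂(0.041) = 0.1889
Sum ≈ 2.6228 → 2.623 bits.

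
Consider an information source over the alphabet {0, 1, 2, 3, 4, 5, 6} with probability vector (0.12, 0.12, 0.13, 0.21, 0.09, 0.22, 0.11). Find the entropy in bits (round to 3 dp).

H = −Σ pᵢ log₂ pᵢ.
−0.12·log₂(0.12) = 0.3671
−0.12·log₂(0.12) = 0.3671
−0.13·log₂(0.13) = 0.3826
−0.21·log₂(0.21) = 0.4728
−0.09·log₂(0.09) = 0.3127
−0.22·log₂(0.22) = 0.4806
−0.11·log₂(0.11) = 0.3503
Sum ≈ 2.7331 → 2.733 bits.

2.733 bits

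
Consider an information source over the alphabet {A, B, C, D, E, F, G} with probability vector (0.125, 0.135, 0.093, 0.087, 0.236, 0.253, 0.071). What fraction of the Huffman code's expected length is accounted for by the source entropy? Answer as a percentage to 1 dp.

Entropy H = −Σ p log₂ p ≈ 2.6544 bits.
Huffman merges: 71/1000+87/1000→79/500; 93/1000+1/8→109/500; 27/200+79/500→293/1000; 109/500+59/250→227/500; 253/1000+293/1000→273/500; 227/500+273/500→1. L = 2669/1000 ≈ 2.6690.
Efficiency = H/L = 2.6544/2.6690 = 99.5%.

99.5%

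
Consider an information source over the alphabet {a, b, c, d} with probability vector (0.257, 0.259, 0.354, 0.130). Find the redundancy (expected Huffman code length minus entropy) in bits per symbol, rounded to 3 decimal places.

Entropy H = −Σ p log₂ p ≈ 1.9215 bits.
Huffman merges: 13/100+257/1000→387/1000; 259/1000+177/500→613/1000; 387/1000+613/1000→1. L = 2 ≈ 2.0000.
L − H = 2.0000 − 1.9215 = 0.078 bits.

0.078 bits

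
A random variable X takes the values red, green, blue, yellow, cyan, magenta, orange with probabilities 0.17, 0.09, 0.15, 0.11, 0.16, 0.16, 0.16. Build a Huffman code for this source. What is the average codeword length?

2.83 bits/symbol

Repeatedly combine the two least-probable nodes; the expected code length is the sum of the merged weights.
merge 9/100 + 11/100 → 1/5
merge 3/20 + 4/25 → 31/100
merge 4/25 + 4/25 → 8/25
merge 17/100 + 1/5 → 37/100
merge 31/100 + 8/25 → 63/100
merge 37/100 + 63/100 → 1
L = 1/5 + 31/100 + 8/25 + 37/100 + 63/100 + 1 = 283/100 = 2.83 bits/symbol.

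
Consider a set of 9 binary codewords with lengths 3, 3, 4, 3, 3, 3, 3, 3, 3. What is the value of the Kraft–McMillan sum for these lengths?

1.0625

With common denominator 2^4 = 16: Σ 2^(−ℓᵢ) = 2/16 + 2/16 + 1/16 + 2/16 + 2/16 + 2/16 + 2/16 + 2/16 + 2/16 = 17/16 = 1.0625.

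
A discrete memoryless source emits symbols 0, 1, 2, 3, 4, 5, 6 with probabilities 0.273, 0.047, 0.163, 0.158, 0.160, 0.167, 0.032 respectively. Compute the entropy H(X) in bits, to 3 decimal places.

H = −Σ pᵢ log₂ pᵢ.
−0.273·log₂(0.273) = 0.5113
−0.047·log₂(0.047) = 0.2073
−0.163·log₂(0.163) = 0.4266
−0.158·log₂(0.158) = 0.4206
−0.160·log₂(0.160) = 0.4230
−0.167·log₂(0.167) = 0.4312
−0.032·log₂(0.032) = 0.1589
Sum ≈ 2.5790 → 2.579 bits.

2.579 bits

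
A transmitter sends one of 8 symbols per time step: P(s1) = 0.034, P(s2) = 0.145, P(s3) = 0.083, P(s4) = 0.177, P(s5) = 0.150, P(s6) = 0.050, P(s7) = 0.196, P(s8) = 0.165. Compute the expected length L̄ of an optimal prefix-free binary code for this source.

Repeatedly combine the two least-probable nodes; the expected code length is the sum of the merged weights.
merge 17/500 + 1/20 → 21/250
merge 83/1000 + 21/250 → 167/1000
merge 29/200 + 3/20 → 59/200
merge 33/200 + 167/1000 → 83/250
merge 177/1000 + 49/250 → 373/1000
merge 59/200 + 83/250 → 627/1000
merge 373/1000 + 627/1000 → 1
L = 21/250 + 167/1000 + 59/200 + 83/250 + 373/1000 + 627/1000 + 1 = 1439/500 = 2.878 bits/symbol.

2.878 bits/symbol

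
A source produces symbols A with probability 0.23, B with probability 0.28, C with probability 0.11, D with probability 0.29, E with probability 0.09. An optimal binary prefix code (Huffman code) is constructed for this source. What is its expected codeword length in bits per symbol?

2.2 bits/symbol

Repeatedly combine the two least-probable nodes; the expected code length is the sum of the merged weights.
merge 9/100 + 11/100 → 1/5
merge 1/5 + 23/100 → 43/100
merge 7/25 + 29/100 → 57/100
merge 43/100 + 57/100 → 1
L = 1/5 + 43/100 + 57/100 + 1 = 11/5 = 2.2 bits/symbol.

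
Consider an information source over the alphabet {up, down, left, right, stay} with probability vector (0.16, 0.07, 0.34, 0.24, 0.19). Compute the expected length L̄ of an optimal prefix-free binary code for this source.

Repeatedly combine the two least-probable nodes; the expected code length is the sum of the merged weights.
merge 7/100 + 4/25 → 23/100
merge 19/100 + 23/100 → 21/50
merge 6/25 + 17/50 → 29/50
merge 21/50 + 29/50 → 1
L = 23/100 + 21/50 + 29/50 + 1 = 223/100 = 2.23 bits/symbol.

2.23 bits/symbol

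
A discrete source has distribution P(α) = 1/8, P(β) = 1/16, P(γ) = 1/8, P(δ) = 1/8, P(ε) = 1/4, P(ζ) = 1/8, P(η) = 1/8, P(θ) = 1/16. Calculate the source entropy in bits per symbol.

Each probability is a power of 1/2, so log₂(1/p) is an integer.
H = Σ p·log₂(1/p) = 1/8·3 + 1/16·4 + 1/8·3 + 1/8·3 + 1/4·2 + 1/8·3 + 1/8·3 + 1/16·4 = 2.875 bits.

2.875 bits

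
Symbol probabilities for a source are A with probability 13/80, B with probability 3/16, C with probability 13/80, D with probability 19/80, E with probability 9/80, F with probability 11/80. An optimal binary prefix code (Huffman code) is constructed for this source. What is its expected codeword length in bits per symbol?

2.575 bits/symbol

Repeatedly combine the two least-probable nodes; the expected code length is the sum of the merged weights.
merge 9/80 + 11/80 → 1/4
merge 13/80 + 13/80 → 13/40
merge 3/16 + 19/80 → 17/40
merge 1/4 + 13/40 → 23/40
merge 17/40 + 23/40 → 1
L = 1/4 + 13/40 + 17/40 + 23/40 + 1 = 103/40 = 2.575 bits/symbol.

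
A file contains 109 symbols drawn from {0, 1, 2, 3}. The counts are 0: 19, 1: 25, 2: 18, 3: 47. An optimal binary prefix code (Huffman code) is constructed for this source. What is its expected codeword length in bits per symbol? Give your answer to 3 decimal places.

1.908 bits/symbol

Probabilities are the counts divided by 109.
Repeatedly combine the two least-probable nodes; the expected code length is the sum of the merged weights.
merge 18/109 + 19/109 → 37/109
merge 25/109 + 37/109 → 62/109
merge 47/109 + 62/109 → 1
L = 37/109 + 62/109 + 1 = 208/109 ≈ 1.908 bits/symbol.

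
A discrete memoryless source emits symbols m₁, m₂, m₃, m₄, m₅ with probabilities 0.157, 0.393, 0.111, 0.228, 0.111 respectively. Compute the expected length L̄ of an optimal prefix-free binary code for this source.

Repeatedly combine the two least-probable nodes; the expected code length is the sum of the merged weights.
merge 111/1000 + 111/1000 → 111/500
merge 157/1000 + 111/500 → 379/1000
merge 57/250 + 379/1000 → 607/1000
merge 393/1000 + 607/1000 → 1
L = 111/500 + 379/1000 + 607/1000 + 1 = 276/125 = 2.208 bits/symbol.

2.208 bits/symbol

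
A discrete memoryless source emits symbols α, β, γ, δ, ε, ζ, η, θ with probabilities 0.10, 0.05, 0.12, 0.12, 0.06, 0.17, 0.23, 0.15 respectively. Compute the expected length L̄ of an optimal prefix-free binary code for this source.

Repeatedly combine the two least-probable nodes; the expected code length is the sum of the merged weights.
merge 1/20 + 3/50 → 11/100
merge 1/10 + 11/100 → 21/100
merge 3/25 + 3/25 → 6/25
merge 3/20 + 17/100 → 8/25
merge 21/100 + 23/100 → 11/25
merge 6/25 + 8/25 → 14/25
merge 11/25 + 14/25 → 1
L = 11/100 + 21/100 + 6/25 + 8/25 + 11/25 + 14/25 + 1 = 72/25 = 2.88 bits/symbol.

2.88 bits/symbol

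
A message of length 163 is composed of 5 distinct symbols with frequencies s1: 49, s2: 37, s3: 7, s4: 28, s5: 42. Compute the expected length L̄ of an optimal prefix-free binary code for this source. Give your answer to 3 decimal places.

Probabilities are the counts divided by 163.
Repeatedly combine the two least-probable nodes; the expected code length is the sum of the merged weights.
merge 7/163 + 28/163 → 35/163
merge 35/163 + 37/163 → 72/163
merge 42/163 + 49/163 → 91/163
merge 72/163 + 91/163 → 1
L = 35/163 + 72/163 + 91/163 + 1 = 361/163 ≈ 2.215 bits/symbol.

2.215 bits/symbol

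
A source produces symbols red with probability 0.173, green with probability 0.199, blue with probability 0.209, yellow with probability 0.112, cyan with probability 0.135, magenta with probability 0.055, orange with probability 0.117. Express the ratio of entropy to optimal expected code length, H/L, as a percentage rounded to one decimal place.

98.2%

Entropy H = −Σ p log₂ p ≈ 2.7095 bits.
Huffman merges: 11/200+14/125→167/1000; 117/1000+27/200→63/250; 167/1000+173/1000→17/50; 199/1000+209/1000→51/125; 63/250+17/50→74/125; 51/125+74/125→1. L = 2759/1000 ≈ 2.7590.
Efficiency = H/L = 2.7095/2.7590 = 98.2%.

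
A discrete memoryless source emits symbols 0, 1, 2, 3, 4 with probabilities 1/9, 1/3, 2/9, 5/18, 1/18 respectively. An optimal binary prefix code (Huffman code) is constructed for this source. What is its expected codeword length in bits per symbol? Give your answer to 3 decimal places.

2.167 bits/symbol

Repeatedly combine the two least-probable nodes; the expected code length is the sum of the merged weights.
merge 1/18 + 1/9 → 1/6
merge 1/6 + 2/9 → 7/18
merge 5/18 + 1/3 → 11/18
merge 7/18 + 11/18 → 1
L = 1/6 + 7/18 + 11/18 + 1 = 13/6 ≈ 2.167 bits/symbol.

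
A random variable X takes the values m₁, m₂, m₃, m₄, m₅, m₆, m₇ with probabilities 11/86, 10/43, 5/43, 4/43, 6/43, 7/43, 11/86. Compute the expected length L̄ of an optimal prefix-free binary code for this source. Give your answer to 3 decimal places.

Repeatedly combine the two least-probable nodes; the expected code length is the sum of the merged weights.
merge 4/43 + 5/43 → 9/43
merge 11/86 + 11/86 → 11/43
merge 6/43 + 7/43 → 13/43
merge 9/43 + 10/43 → 19/43
merge 11/43 + 13/43 → 24/43
merge 19/43 + 24/43 → 1
L = 9/43 + 11/43 + 13/43 + 19/43 + 24/43 + 1 = 119/43 ≈ 2.767 bits/symbol.

2.767 bits/symbol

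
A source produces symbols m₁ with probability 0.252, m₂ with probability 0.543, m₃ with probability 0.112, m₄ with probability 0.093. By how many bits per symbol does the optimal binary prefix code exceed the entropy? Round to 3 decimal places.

Entropy H = −Σ p log₂ p ≈ 1.6519 bits.
Huffman merges: 93/1000+14/125→41/200; 41/200+63/250→457/1000; 457/1000+543/1000→1. L = 831/500 ≈ 1.6620.
L − H = 1.6620 − 1.6519 = 0.010 bits.

0.010 bits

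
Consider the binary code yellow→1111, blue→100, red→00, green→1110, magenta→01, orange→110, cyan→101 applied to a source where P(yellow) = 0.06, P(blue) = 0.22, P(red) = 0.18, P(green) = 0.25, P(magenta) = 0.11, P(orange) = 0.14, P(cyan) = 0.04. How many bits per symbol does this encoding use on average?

3.02 bits/symbol

L̄ = Σ pᵢ·ℓᵢ = 0.06·4 + 0.22·3 + 0.18·2 + 0.25·4 + 0.11·2 + 0.14·3 + 0.04·3 = 3.02 bits/symbol.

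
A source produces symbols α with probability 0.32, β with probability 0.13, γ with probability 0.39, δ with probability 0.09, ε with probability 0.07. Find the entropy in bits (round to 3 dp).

H = −Σ pᵢ log₂ pᵢ.
−0.32·log₂(0.32) = 0.5260
−0.13·log₂(0.13) = 0.3826
−0.39·log₂(0.39) = 0.5298
−0.09·log₂(0.09) = 0.3127
−0.07·log₂(0.07) = 0.2686
Sum ≈ 2.0197 → 2.020 bits.

2.020 bits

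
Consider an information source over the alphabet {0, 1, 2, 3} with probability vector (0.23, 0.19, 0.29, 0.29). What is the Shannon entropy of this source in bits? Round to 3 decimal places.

1.979 bits

H = −Σ pᵢ log₂ pᵢ.
−0.23·log₂(0.23) = 0.4877
−0.19·log₂(0.19) = 0.4552
−0.29·log₂(0.29) = 0.5179
−0.29·log₂(0.29) = 0.5179
Sum ≈ 1.9787 → 1.979 bits.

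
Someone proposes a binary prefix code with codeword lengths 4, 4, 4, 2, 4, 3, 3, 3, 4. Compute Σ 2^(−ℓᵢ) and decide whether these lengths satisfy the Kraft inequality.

With common denominator 2^4 = 16: Σ 2^(−ℓᵢ) = 1/16 + 1/16 + 1/16 + 4/16 + 1/16 + 2/16 + 2/16 + 2/16 + 1/16 = 15/16 = 0.9375.
Kraft's inequality requires Σ ≤ 1; here Σ = 0.9375 ≤ 1, so such a prefix code exists.

0.9375; yes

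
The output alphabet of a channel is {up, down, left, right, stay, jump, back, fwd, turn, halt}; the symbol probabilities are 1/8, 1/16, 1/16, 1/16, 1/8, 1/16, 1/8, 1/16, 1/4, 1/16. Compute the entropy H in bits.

Each probability is a power of 1/2, so log₂(1/p) is an integer.
H = Σ p·log₂(1/p) = 1/8·3 + 1/16·4 + 1/16·4 + 1/16·4 + 1/8·3 + 1/16·4 + 1/8·3 + 1/16·4 + 1/4·2 + 1/16·4 = 3.125 bits.

3.125 bits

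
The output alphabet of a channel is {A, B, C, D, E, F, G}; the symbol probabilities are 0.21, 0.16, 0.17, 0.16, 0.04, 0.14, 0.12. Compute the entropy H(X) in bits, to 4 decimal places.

2.7034 bits

H = −Σ pᵢ log₂ pᵢ.
−0.21·log₂(0.21) = 0.4728
−0.16·log₂(0.16) = 0.4230
−0.17·log₂(0.17) = 0.4346
−0.16·log₂(0.16) = 0.4230
−0.04·log₂(0.04) = 0.1858
−0.14·log₂(0.14) = 0.3971
−0.12·log₂(0.12) = 0.3671
Sum ≈ 2.7034 → 2.7034 bits.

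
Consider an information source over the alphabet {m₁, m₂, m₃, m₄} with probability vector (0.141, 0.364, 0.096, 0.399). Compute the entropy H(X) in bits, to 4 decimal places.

H = −Σ pᵢ log₂ pᵢ.
−0.141·log₂(0.141) = 0.3985
−0.364·log₂(0.364) = 0.5307
−0.096·log₂(0.096) = 0.3246
−0.399·log₂(0.399) = 0.5289
Sum ≈ 1.7827 → 1.7827 bits.

1.7827 bits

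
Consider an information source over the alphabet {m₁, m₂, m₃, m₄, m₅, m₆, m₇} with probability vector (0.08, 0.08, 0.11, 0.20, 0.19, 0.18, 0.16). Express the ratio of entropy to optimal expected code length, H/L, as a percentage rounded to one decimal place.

Entropy H = −Σ p log₂ p ≈ 2.7212 bits.
Huffman merges: 2/25+2/25→4/25; 11/100+4/25→27/100; 4/25+9/50→17/50; 19/100+1/5→39/100; 27/100+17/50→61/100; 39/100+61/100→1. L = 277/100 ≈ 2.7700.
Efficiency = H/L = 2.7212/2.7700 = 98.2%.

98.2%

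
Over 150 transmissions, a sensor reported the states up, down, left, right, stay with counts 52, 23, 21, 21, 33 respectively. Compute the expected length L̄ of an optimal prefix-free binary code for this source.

2.28 bits/symbol

Probabilities are the counts divided by 150.
Repeatedly combine the two least-probable nodes; the expected code length is the sum of the merged weights.
merge 7/50 + 7/50 → 7/25
merge 23/150 + 11/50 → 28/75
merge 7/25 + 26/75 → 47/75
merge 28/75 + 47/75 → 1
L = 7/25 + 28/75 + 47/75 + 1 = 57/25 = 2.28 bits/symbol.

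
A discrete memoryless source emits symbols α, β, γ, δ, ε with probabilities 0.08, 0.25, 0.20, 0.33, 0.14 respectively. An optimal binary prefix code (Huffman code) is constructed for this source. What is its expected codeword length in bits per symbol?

Repeatedly combine the two least-probable nodes; the expected code length is the sum of the merged weights.
merge 2/25 + 7/50 → 11/50
merge 1/5 + 11/50 → 21/50
merge 1/4 + 33/100 → 29/50
merge 21/50 + 29/50 → 1
L = 11/50 + 21/50 + 29/50 + 1 = 111/50 = 2.22 bits/symbol.

2.22 bits/symbol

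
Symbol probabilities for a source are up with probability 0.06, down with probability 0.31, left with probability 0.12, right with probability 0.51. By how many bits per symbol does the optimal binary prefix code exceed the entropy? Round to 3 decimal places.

Entropy H = −Σ p log₂ p ≈ 1.6298 bits.
Huffman merges: 3/50+3/25→9/50; 9/50+31/100→49/100; 49/100+51/100→1. L = 167/100 ≈ 1.6700.
L − H = 1.6700 − 1.6298 = 0.040 bits.

0.040 bits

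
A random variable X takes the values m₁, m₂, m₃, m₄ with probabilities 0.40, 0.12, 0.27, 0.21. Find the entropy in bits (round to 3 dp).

H = −Σ pᵢ log₂ pᵢ.
−0.40·log₂(0.40) = 0.5288
−0.12·log₂(0.12) = 0.3671
−0.27·log₂(0.27) = 0.5100
−0.21·log₂(0.21) = 0.4728
Sum ≈ 1.8787 → 1.879 bits.

1.879 bits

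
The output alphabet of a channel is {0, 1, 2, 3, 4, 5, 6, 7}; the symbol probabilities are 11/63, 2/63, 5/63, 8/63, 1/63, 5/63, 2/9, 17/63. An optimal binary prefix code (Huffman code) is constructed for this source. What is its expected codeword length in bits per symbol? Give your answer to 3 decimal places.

Repeatedly combine the two least-probable nodes; the expected code length is the sum of the merged weights.
merge 1/63 + 2/63 → 1/21
merge 1/21 + 5/63 → 8/63
merge 5/63 + 8/63 → 13/63
merge 8/63 + 11/63 → 19/63
merge 13/63 + 2/9 → 3/7
merge 17/63 + 19/63 → 4/7
merge 3/7 + 4/7 → 1
L = 1/21 + 8/63 + 13/63 + 19/63 + 3/7 + 4/7 + 1 = 169/63 ≈ 2.683 bits/symbol.

2.683 bits/symbol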